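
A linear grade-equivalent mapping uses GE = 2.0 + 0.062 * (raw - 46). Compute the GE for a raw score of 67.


raw - median = 67 - 46 = 21
slope * diff = 0.062 * 21 = 1.302
GE = 2.0 + 1.302
GE = 3.302

3.302


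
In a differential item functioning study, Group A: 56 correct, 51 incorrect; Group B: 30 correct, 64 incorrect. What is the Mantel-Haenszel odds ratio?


Odds_A = 56/51 = 1.098
Odds_B = 30/64 = 0.4688
OR = Odds_A / Odds_B = 1.098 / 0.4688
Exactly, OR = (56 * 64) / (51 * 30) = 3584 / 1530
OR = 2.3425

2.3425


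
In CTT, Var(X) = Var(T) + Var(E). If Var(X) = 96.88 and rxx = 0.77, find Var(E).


var_true = rxx * var_obs = 0.77 * 96.88 = 74.5976
var_error = var_obs - var_true
var_error = 96.88 - 74.5976
var_error = 22.2824

22.2824


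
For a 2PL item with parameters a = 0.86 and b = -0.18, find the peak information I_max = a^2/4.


For 2PL, max info at theta = b = -0.18
I_max = a^2 / 4 = 0.86^2 / 4
= 0.7396 / 4
I_max = 0.1849

0.1849


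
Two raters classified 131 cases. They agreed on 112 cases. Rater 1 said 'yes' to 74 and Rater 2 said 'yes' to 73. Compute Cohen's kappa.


P_o = 112/131 = 0.854962
P_e = (74*73 + 57*58) / 17161 = 0.50743
kappa = (P_o - P_e) / (1 - P_e)
kappa = (0.854962 - 0.50743) / (1 - 0.50743)
kappa = 0.7055

0.7055


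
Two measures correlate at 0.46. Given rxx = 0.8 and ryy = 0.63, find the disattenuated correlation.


r_corrected = rxy / sqrt(rxx * ryy)
= 0.46 / sqrt(0.8 * 0.63)
= 0.46 / sqrt(0.504)
= 0.46 / 0.70993
r_corrected = 0.648

0.648


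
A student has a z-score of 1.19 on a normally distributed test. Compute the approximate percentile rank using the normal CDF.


CDF(z) = 0.5 * (1 + erf(z/sqrt(2)))
erf(0.8415) = 0.766
CDF = 0.883
Percentile rank = 0.883 * 100 = 88.3

88.3


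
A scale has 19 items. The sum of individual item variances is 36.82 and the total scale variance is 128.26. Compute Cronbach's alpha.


alpha = (k/(k-1)) * (1 - sum(si^2)/s_total^2)
= (19/18) * (1 - 36.82/128.26)
alpha = 0.7525

0.7525


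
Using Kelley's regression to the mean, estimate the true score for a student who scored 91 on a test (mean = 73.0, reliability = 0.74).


T_est = rxx * X + (1 - rxx) * mean
T_est = 0.74 * 91 + 0.26 * 73.0
T_est = 67.34 + 18.98
T_est = 86.32

86.32


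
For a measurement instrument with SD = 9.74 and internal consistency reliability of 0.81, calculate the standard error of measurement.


SEM = SD * sqrt(1 - rxx)
SEM = 9.74 * sqrt(1 - 0.81)
SEM = 9.74 * sqrt(0.19) = 9.74 * 0.43589
SEM = 4.2456

4.2456


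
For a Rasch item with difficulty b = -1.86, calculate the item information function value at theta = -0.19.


P = 1/(1+exp(-(-0.19--1.86))) = 0.8416
I = P*(1-P) = 0.8416 * 0.1584
I = 0.1333

0.1333


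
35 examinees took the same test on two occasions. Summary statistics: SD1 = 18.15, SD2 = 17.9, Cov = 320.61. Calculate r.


r = cov(X,Y) / (SD_X * SD_Y)
r = 320.61 / (18.15 * 17.9)
r = 320.61 / 324.885
r = 0.9868

0.9868


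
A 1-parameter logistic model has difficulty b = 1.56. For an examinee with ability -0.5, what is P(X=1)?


theta - b = -0.5 - 1.56 = -2.06
exp(-(theta - b)) = exp(2.06) = 7.846
P = 1 / (1 + 7.846)
P = 0.113

0.113


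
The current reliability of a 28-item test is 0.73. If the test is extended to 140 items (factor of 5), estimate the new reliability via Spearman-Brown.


r_new = (n * rxx) / (1 + (n-1) * rxx)
r_new = (5 * 0.73) / (1 + 4 * 0.73)
r_new = 3.65 / 3.92
r_new = 0.9311

0.9311


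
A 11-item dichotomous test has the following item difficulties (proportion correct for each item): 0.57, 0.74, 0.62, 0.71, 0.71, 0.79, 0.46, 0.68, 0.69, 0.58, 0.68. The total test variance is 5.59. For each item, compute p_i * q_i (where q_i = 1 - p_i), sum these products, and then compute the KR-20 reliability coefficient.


For each item, compute p_i * q_i:
  Item 1: 0.57 * 0.43 = 0.2451
  Item 2: 0.74 * 0.26 = 0.1924
  Item 3: 0.62 * 0.38 = 0.2356
  Item 4: 0.71 * 0.29 = 0.2059
  Item 5: 0.71 * 0.29 = 0.2059
  Item 6: 0.79 * 0.21 = 0.1659
  Item 7: 0.46 * 0.54 = 0.2484
  Item 8: 0.68 * 0.32 = 0.2176
  Item 9: 0.69 * 0.31 = 0.2139
  Item 10: 0.58 * 0.42 = 0.2436
  Item 11: 0.68 * 0.32 = 0.2176
Sum(p_i * q_i) = 0.2451 + 0.1924 + 0.2356 + 0.2059 + 0.2059 + 0.1659 + 0.2484 + 0.2176 + 0.2139 + 0.2436 + 0.2176 = 2.3919
KR-20 = (k/(k-1)) * (1 - Sum(p_i*q_i) / Var_total)
= (11/10) * (1 - 2.3919/5.59)
= 1.1 * 0.5721
KR-20 = 0.6293

0.6293


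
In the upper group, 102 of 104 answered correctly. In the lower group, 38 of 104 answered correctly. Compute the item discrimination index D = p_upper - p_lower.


p_upper = 102/104 = 0.9808
p_lower = 38/104 = 0.3654
D = 0.9808 - 0.3654 = 0.6154

0.6154


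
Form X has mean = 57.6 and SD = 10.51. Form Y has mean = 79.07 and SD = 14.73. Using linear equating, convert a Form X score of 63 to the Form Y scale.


slope = SD_Y / SD_X = 14.73 / 10.51 ~ 1.4015
intercept = mean_Y - slope * mean_X = 79.07 - (14.73 / 10.51) * 57.6 ~ -1.6577
Y = slope * X + intercept. To avoid rounding drift from the rounded slope/intercept, evaluate the equivalent form Y = mean_Y + SD_Y * (X - mean_X) / SD_X at full precision:
Y = 79.07 + 14.73 * (63 - 57.6) / 10.51
Y = 79.07 + 14.73 * 5.4 / 10.51
Y = 79.07 + 79.542 / 10.51
Y = 79.07 + 7.5682
Y = 86.6382

86.6382


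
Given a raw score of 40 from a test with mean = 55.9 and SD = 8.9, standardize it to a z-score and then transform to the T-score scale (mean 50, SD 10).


z = (X - mean) / SD = (40 - 55.9) / 8.9
z = -15.9 / 8.9
z = -1.7865
T-score = T = 50 + 10z
Carry z at full precision (z = -15.9 / 8.9) into the conversion:
T-score = 50 + 10 * (-15.9 / 8.9) = 50 + -159 / 8.9
T-score = 50 + -17.8652
T-score = 32.1348

32.1348


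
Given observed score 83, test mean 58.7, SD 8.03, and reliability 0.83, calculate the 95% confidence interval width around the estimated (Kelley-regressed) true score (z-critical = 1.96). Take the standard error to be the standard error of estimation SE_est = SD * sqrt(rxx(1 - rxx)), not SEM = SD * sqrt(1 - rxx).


True score estimate = 0.83*83 + 0.17*58.7 = 78.869
SE_est = SD * sqrt(rxx * (1 - rxx)) = 8.03 * sqrt(0.83 * 0.17) = 8.03 * sqrt(0.1411) = 3.016331
CI = T_est +/- z * SE_est, so width = 2 * z * SE_est = 2 * 1.96 * 3.016331
Width = 11.824

11.824


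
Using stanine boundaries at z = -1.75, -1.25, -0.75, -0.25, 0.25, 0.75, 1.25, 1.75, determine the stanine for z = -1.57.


Stanine boundaries: [-1.75, -1.25, -0.75, -0.25, 0.25, 0.75, 1.25, 1.75]
z = -1.57
Check each boundary:
  z >= -1.75 -> could be stanine 2
  z < -1.25
  z < -0.75
  z < -0.25
  z < 0.25
  z < 0.75
  z < 1.25
  z < 1.75
Highest qualifying boundary gives stanine = 2

2


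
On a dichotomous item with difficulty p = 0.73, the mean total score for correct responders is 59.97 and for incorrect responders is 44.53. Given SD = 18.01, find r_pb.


q = 1 - p = 0.27
rpb = ((M1 - M0) / SD) * sqrt(p * q)
rpb = ((59.97 - 44.53) / 18.01) * sqrt(0.73 * 0.27)
rpb = 0.3806

0.3806


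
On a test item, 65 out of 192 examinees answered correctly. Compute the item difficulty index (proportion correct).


Item difficulty p = number correct / total examinees
p = 65 / 192
p = 0.3385

0.3385


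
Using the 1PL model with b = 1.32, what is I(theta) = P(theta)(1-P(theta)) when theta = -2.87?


P = 1/(1+exp(-(-2.87-1.32))) = 0.0149
I = P*(1-P) = 0.0149 * 0.9851
I = 0.0147

0.0147


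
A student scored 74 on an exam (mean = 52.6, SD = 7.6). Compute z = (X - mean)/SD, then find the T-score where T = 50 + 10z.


z = (X - mean) / SD = (74 - 52.6) / 7.6
z = 21.4 / 7.6
z = 2.8158
T-score = T = 50 + 10z
Carry z at full precision (z = 21.4 / 7.6) into the conversion:
T-score = 50 + 10 * (21.4 / 7.6) = 50 + 214 / 7.6
T-score = 50 + 28.1579
T-score = 78.1579

78.1579


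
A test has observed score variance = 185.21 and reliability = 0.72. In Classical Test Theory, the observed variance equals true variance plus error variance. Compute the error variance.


var_true = rxx * var_obs = 0.72 * 185.21 = 133.3512
var_error = var_obs - var_true
var_error = 185.21 - 133.3512
var_error = 51.8588

51.8588


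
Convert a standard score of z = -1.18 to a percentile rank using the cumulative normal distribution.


CDF(z) = 0.5 * (1 + erf(z/sqrt(2)))
erf(-0.8344) = -0.762
CDF = 0.119
Percentile rank = 0.119 * 100 = 11.9

11.9


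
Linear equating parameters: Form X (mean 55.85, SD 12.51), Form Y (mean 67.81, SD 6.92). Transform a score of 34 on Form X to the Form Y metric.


slope = SD_Y / SD_X = 6.92 / 12.51 ~ 0.5532
intercept = mean_Y - slope * mean_X = 67.81 - (6.92 / 12.51) * 55.85 ~ 36.9162
Y = slope * X + intercept. To avoid rounding drift from the rounded slope/intercept, evaluate the equivalent form Y = mean_Y + SD_Y * (X - mean_X) / SD_X at full precision:
Y = 67.81 + 6.92 * (34 - 55.85) / 12.51
Y = 67.81 - 6.92 * 21.85 / 12.51
Y = 67.81 - 151.202 / 12.51
Y = 67.81 - 12.0865
Y = 55.7235

55.7235


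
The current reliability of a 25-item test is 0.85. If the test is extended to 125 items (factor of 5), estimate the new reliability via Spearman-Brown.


r_new = (n * rxx) / (1 + (n-1) * rxx)
r_new = (5 * 0.85) / (1 + 4 * 0.85)
r_new = 4.25 / 4.4
r_new = 0.9659

0.9659


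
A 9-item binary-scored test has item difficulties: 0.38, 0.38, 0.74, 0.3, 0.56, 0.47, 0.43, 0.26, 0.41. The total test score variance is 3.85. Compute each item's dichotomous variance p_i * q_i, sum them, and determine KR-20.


For each item, compute p_i * q_i:
  Item 1: 0.38 * 0.62 = 0.2356
  Item 2: 0.38 * 0.62 = 0.2356
  Item 3: 0.74 * 0.26 = 0.1924
  Item 4: 0.3 * 0.7 = 0.21
  Item 5: 0.56 * 0.44 = 0.2464
  Item 6: 0.47 * 0.53 = 0.2491
  Item 7: 0.43 * 0.57 = 0.2451
  Item 8: 0.26 * 0.74 = 0.1924
  Item 9: 0.41 * 0.59 = 0.2419
Sum(p_i * q_i) = 0.2356 + 0.2356 + 0.1924 + 0.21 + 0.2464 + 0.2491 + 0.2451 + 0.1924 + 0.2419 = 2.0485
KR-20 = (k/(k-1)) * (1 - Sum(p_i*q_i) / Var_total)
= (9/8) * (1 - 2.0485/3.85)
= 1.125 * 0.4679
KR-20 = 0.5264

0.5264


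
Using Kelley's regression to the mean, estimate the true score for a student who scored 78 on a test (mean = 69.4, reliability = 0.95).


T_est = rxx * X + (1 - rxx) * mean
T_est = 0.95 * 78 + 0.05 * 69.4
T_est = 74.1 + 3.47
T_est = 77.57

77.57


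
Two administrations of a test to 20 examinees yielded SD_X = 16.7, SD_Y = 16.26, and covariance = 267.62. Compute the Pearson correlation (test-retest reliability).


r = cov(X,Y) / (SD_X * SD_Y)
r = 267.62 / (16.7 * 16.26)
r = 267.62 / 271.542
r = 0.9856

0.9856


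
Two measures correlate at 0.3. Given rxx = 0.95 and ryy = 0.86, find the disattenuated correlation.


r_corrected = rxy / sqrt(rxx * ryy)
= 0.3 / sqrt(0.95 * 0.86)
= 0.3 / sqrt(0.817)
= 0.3 / 0.903881
r_corrected = 0.3319

0.3319


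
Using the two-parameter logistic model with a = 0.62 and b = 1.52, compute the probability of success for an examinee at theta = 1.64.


a*(theta - b) = 0.62 * (1.64 - 1.52) = 0.0744
exp(-0.0744) = 0.9283
P = 1 / (1 + 0.9283)
P = 0.5186

0.5186


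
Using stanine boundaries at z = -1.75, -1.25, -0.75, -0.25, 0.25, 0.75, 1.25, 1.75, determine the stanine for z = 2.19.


Stanine boundaries: [-1.75, -1.25, -0.75, -0.25, 0.25, 0.75, 1.25, 1.75]
z = 2.19
Check each boundary:
  z >= -1.75 -> could be stanine 2
  z >= -1.25 -> could be stanine 3
  z >= -0.75 -> could be stanine 4
  z >= -0.25 -> could be stanine 5
  z >= 0.25 -> could be stanine 6
  z >= 0.75 -> could be stanine 7
  z >= 1.25 -> could be stanine 8
  z >= 1.75 -> could be stanine 9
Highest qualifying boundary gives stanine = 9

9


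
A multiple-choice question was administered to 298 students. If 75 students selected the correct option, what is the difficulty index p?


Item difficulty p = number correct / total examinees
p = 75 / 298
p = 0.2517

0.2517


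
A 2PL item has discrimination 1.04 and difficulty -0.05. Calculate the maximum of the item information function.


For 2PL, max info at theta = b = -0.05
I_max = a^2 / 4 = 1.04^2 / 4
= 1.0816 / 4
I_max = 0.2704

0.2704


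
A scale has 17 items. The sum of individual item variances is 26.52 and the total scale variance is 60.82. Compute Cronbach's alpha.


alpha = (k/(k-1)) * (1 - sum(si^2)/s_total^2)
= (17/16) * (1 - 26.52/60.82)
alpha = 0.5992

0.5992


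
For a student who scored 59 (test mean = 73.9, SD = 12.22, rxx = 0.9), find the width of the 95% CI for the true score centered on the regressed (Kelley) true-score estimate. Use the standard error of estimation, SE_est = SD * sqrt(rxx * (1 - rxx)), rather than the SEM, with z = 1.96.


True score estimate = 0.9*59 + 0.1*73.9 = 60.49
SE_est = SD * sqrt(rxx * (1 - rxx)) = 12.22 * sqrt(0.9 * 0.1) = 12.22 * sqrt(0.09) = 3.666
CI = T_est +/- z * SE_est, so width = 2 * z * SE_est = 2 * 1.96 * 3.666
Width = 14.3707

14.3707


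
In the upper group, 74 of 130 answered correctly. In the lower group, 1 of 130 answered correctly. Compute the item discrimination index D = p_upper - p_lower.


p_upper = 74/130 = 0.5692
p_lower = 1/130 = 0.0077
D = 0.5692 - 0.0077 = 0.5615

0.5615


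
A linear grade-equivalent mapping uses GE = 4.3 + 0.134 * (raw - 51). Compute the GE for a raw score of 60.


raw - median = 60 - 51 = 9
slope * diff = 0.134 * 9 = 1.206
GE = 4.3 + 1.206
GE = 5.506

5.506


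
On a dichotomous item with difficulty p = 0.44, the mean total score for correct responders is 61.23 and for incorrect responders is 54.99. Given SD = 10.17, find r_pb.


q = 1 - p = 0.56
rpb = ((M1 - M0) / SD) * sqrt(p * q)
rpb = ((61.23 - 54.99) / 10.17) * sqrt(0.44 * 0.56)
rpb = 0.3046

0.3046


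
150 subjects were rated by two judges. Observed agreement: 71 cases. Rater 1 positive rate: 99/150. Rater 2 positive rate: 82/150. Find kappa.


P_o = 71/150 = 0.473333
P_e = (99*82 + 51*68) / 22500 = 0.514933
kappa = (P_o - P_e) / (1 - P_e)
kappa = (0.473333 - 0.514933) / (1 - 0.514933)
kappa = -0.0858

-0.0858


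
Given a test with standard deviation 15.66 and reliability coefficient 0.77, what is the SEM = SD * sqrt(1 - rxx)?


SEM = SD * sqrt(1 - rxx)
SEM = 15.66 * sqrt(1 - 0.77)
SEM = 15.66 * sqrt(0.23) = 15.66 * 0.479583
SEM = 7.5103

7.5103


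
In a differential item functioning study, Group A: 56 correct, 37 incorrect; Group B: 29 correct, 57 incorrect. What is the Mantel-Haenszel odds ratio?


Odds_A = 56/37 = 1.5135
Odds_B = 29/57 = 0.5088
OR = Odds_A / Odds_B = 1.5135 / 0.5088
Exactly, OR = (56 * 57) / (37 * 29) = 3192 / 1073
OR = 2.9748

2.9748


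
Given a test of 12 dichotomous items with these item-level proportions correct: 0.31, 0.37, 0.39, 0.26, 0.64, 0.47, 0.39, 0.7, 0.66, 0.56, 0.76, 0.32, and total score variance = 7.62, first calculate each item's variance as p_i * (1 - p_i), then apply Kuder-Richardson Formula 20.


For each item, compute p_i * q_i:
  Item 1: 0.31 * 0.69 = 0.2139
  Item 2: 0.37 * 0.63 = 0.2331
  Item 3: 0.39 * 0.61 = 0.2379
  Item 4: 0.26 * 0.74 = 0.1924
  Item 5: 0.64 * 0.36 = 0.2304
  Item 6: 0.47 * 0.53 = 0.2491
  Item 7: 0.39 * 0.61 = 0.2379
  Item 8: 0.7 * 0.3 = 0.21
  Item 9: 0.66 * 0.34 = 0.2244
  Item 10: 0.56 * 0.44 = 0.2464
  Item 11: 0.76 * 0.24 = 0.1824
  Item 12: 0.32 * 0.68 = 0.2176
Sum(p_i * q_i) = 0.2139 + 0.2331 + 0.2379 + 0.1924 + 0.2304 + 0.2491 + 0.2379 + 0.21 + 0.2244 + 0.2464 + 0.1824 + 0.2176 = 2.6755
KR-20 = (k/(k-1)) * (1 - Sum(p_i*q_i) / Var_total)
= (12/11) * (1 - 2.6755/7.62)
= 1.0909 * 0.6489
KR-20 = 0.7079

0.7079


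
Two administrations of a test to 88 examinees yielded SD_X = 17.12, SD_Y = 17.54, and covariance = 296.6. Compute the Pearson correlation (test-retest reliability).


r = cov(X,Y) / (SD_X * SD_Y)
r = 296.6 / (17.12 * 17.54)
r = 296.6 / 300.2848
r = 0.9877

0.9877


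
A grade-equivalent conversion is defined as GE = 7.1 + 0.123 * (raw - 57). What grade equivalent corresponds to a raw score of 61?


raw - median = 61 - 57 = 4
slope * diff = 0.123 * 4 = 0.492
GE = 7.1 + 0.492
GE = 7.592

7.592


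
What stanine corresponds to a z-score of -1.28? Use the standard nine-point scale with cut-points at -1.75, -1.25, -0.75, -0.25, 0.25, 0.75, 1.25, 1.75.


Stanine boundaries: [-1.75, -1.25, -0.75, -0.25, 0.25, 0.75, 1.25, 1.75]
z = -1.28
Check each boundary:
  z >= -1.75 -> could be stanine 2
  z < -1.25
  z < -0.75
  z < -0.25
  z < 0.25
  z < 0.75
  z < 1.25
  z < 1.75
Highest qualifying boundary gives stanine = 2

2


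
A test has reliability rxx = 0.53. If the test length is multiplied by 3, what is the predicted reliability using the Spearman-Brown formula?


r_new = (n * rxx) / (1 + (n-1) * rxx)
r_new = (3 * 0.53) / (1 + 2 * 0.53)
r_new = 1.59 / 2.06
r_new = 0.7718

0.7718


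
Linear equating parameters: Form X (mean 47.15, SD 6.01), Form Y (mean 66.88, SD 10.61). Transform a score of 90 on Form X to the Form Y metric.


slope = SD_Y / SD_X = 10.61 / 6.01 ~ 1.7654
intercept = mean_Y - slope * mean_X = 66.88 - (10.61 / 6.01) * 47.15 ~ -16.3582
Y = slope * X + intercept. To avoid rounding drift from the rounded slope/intercept, evaluate the equivalent form Y = mean_Y + SD_Y * (X - mean_X) / SD_X at full precision:
Y = 66.88 + 10.61 * (90 - 47.15) / 6.01
Y = 66.88 + 10.61 * 42.85 / 6.01
Y = 66.88 + 454.6385 / 6.01
Y = 66.88 + 75.647
Y = 142.527

142.527


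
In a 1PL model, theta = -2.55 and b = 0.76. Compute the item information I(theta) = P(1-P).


P = 1/(1+exp(-(-2.55-0.76))) = 0.0352
I = P*(1-P) = 0.0352 * 0.9648
I = 0.034

0.034


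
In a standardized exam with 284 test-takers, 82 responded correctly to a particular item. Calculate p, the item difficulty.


Item difficulty p = number correct / total examinees
p = 82 / 284
p = 0.2887

0.2887


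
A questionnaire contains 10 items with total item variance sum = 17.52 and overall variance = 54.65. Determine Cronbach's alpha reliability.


alpha = (k/(k-1)) * (1 - sum(si^2)/s_total^2)
= (10/9) * (1 - 17.52/54.65)
alpha = 0.7549

0.7549


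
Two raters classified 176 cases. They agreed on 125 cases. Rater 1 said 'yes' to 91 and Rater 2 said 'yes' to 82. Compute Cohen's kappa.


P_o = 125/176 = 0.710227
P_e = (91*82 + 85*94) / 30976 = 0.498838
kappa = (P_o - P_e) / (1 - P_e)
kappa = (0.710227 - 0.498838) / (1 - 0.498838)
kappa = 0.4218

0.4218


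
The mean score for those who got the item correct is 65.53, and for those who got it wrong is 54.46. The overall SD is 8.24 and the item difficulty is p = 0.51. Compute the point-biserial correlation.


q = 1 - p = 0.49
rpb = ((M1 - M0) / SD) * sqrt(p * q)
rpb = ((65.53 - 54.46) / 8.24) * sqrt(0.51 * 0.49)
rpb = 0.6716

0.6716


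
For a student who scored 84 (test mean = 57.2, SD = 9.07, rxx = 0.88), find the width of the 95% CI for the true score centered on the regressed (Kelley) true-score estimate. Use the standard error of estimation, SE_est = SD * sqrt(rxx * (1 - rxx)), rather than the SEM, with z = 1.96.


True score estimate = 0.88*84 + 0.12*57.2 = 80.784
SE_est = SD * sqrt(rxx * (1 - rxx)) = 9.07 * sqrt(0.88 * 0.12) = 9.07 * sqrt(0.1056) = 2.947401
CI = T_est +/- z * SE_est, so width = 2 * z * SE_est = 2 * 1.96 * 2.947401
Width = 11.5538

11.5538


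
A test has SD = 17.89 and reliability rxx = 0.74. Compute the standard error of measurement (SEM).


SEM = SD * sqrt(1 - rxx)
SEM = 17.89 * sqrt(1 - 0.74)
SEM = 17.89 * sqrt(0.26) = 17.89 * 0.509902
SEM = 9.1221

9.1221


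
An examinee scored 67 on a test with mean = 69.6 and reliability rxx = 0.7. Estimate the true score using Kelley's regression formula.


T_est = rxx * X + (1 - rxx) * mean
T_est = 0.7 * 67 + 0.3 * 69.6
T_est = 46.9 + 20.88
T_est = 67.78

67.78


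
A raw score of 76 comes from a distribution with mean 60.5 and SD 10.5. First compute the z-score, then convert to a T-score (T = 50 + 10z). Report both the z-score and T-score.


z = (X - mean) / SD = (76 - 60.5) / 10.5
z = 15.5 / 10.5
z = 1.4762
T-score = T = 50 + 10z
Carry z at full precision (z = 15.5 / 10.5) into the conversion:
T-score = 50 + 10 * (15.5 / 10.5) = 50 + 155 / 10.5
T-score = 50 + 14.7619
T-score = 64.7619

64.7619


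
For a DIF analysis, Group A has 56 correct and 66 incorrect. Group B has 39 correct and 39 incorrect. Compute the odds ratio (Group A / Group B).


Odds_A = 56/66 = 0.8485
Odds_B = 39/39 = 1.0
OR = Odds_A / Odds_B = 0.8485 / 1.0
Exactly, OR = (56 * 39) / (66 * 39) = 2184 / 2574
OR = 0.8485

0.8485


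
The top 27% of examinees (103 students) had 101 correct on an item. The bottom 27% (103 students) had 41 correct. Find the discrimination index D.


p_upper = 101/103 = 0.9806
p_lower = 41/103 = 0.3981
D = 0.9806 - 0.3981 = 0.5825

0.5825


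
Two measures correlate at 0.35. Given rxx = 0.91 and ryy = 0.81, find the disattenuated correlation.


r_corrected = rxy / sqrt(rxx * ryy)
= 0.35 / sqrt(0.91 * 0.81)
= 0.35 / sqrt(0.7371)
= 0.35 / 0.858545
r_corrected = 0.4077

0.4077


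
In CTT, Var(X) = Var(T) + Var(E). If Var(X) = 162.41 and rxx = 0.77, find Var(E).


var_true = rxx * var_obs = 0.77 * 162.41 = 125.0557
var_error = var_obs - var_true
var_error = 162.41 - 125.0557
var_error = 37.3543

37.3543


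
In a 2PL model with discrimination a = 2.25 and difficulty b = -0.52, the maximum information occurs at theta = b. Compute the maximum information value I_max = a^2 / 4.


For 2PL, max info at theta = b = -0.52
I_max = a^2 / 4 = 2.25^2 / 4
= 5.0625 / 4
I_max = 1.2656

1.2656


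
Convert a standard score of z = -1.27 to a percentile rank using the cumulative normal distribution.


CDF(z) = 0.5 * (1 + erf(z/sqrt(2)))
erf(-0.898) = -0.7959
CDF = 0.102
Percentile rank = 0.102 * 100 = 10.2

10.2


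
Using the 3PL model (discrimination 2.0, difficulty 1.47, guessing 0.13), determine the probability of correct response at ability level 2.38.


logit = 2.0*(2.38 - 1.47) = 1.82
P* = 1/(1 + exp(-1.82)) = 0.8606
P = 0.13 + (1 - 0.13) * 0.8606
P = 0.8787

0.8787


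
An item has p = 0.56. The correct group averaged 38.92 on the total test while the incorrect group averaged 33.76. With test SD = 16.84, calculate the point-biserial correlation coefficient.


q = 1 - p = 0.44
rpb = ((M1 - M0) / SD) * sqrt(p * q)
rpb = ((38.92 - 33.76) / 16.84) * sqrt(0.56 * 0.44)
rpb = 0.1521

0.1521


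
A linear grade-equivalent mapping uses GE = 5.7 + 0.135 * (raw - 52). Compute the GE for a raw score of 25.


raw - median = 25 - 52 = -27
slope * diff = 0.135 * -27 = -3.645
GE = 5.7 + -3.645
GE = 2.055

2.055


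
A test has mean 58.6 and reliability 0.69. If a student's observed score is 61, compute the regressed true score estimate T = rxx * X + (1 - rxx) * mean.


T_est = rxx * X + (1 - rxx) * mean
T_est = 0.69 * 61 + 0.31 * 58.6
T_est = 42.09 + 18.166
T_est = 60.256

60.256


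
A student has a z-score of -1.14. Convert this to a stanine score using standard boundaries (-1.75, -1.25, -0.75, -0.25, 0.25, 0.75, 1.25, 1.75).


Stanine boundaries: [-1.75, -1.25, -0.75, -0.25, 0.25, 0.75, 1.25, 1.75]
z = -1.14
Check each boundary:
  z >= -1.75 -> could be stanine 2
  z >= -1.25 -> could be stanine 3
  z < -0.75
  z < -0.25
  z < 0.25
  z < 0.75
  z < 1.25
  z < 1.75
Highest qualifying boundary gives stanine = 3

3


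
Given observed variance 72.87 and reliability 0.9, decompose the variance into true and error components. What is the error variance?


var_true = rxx * var_obs = 0.9 * 72.87 = 65.583
var_error = var_obs - var_true
var_error = 72.87 - 65.583
var_error = 7.287

7.287


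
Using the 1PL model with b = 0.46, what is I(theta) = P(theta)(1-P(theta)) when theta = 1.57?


P = 1/(1+exp(-(1.57-0.46))) = 0.7521
I = P*(1-P) = 0.7521 * 0.2479
I = 0.1864

0.1864


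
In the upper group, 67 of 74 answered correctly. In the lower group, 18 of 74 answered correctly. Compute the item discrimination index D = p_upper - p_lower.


p_upper = 67/74 = 0.9054
p_lower = 18/74 = 0.2432
D = 0.9054 - 0.2432 = 0.6622

0.6622


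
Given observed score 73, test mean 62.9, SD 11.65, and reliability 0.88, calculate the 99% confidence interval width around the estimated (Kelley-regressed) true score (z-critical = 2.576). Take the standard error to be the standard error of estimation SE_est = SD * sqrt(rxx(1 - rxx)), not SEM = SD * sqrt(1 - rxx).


True score estimate = 0.88*73 + 0.12*62.9 = 71.788
SE_est = SD * sqrt(rxx * (1 - rxx)) = 11.65 * sqrt(0.88 * 0.12) = 11.65 * sqrt(0.1056) = 3.785802
CI = T_est +/- z * SE_est, so width = 2 * z * SE_est = 2 * 2.576 * 3.785802
Width = 19.5045

19.5045


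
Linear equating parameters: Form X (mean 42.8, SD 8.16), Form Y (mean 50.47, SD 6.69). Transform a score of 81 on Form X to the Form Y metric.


slope = SD_Y / SD_X = 6.69 / 8.16 ~ 0.8199
intercept = mean_Y - slope * mean_X = 50.47 - (6.69 / 8.16) * 42.8 ~ 15.3803
Y = slope * X + intercept. To avoid rounding drift from the rounded slope/intercept, evaluate the equivalent form Y = mean_Y + SD_Y * (X - mean_X) / SD_X at full precision:
Y = 50.47 + 6.69 * (81 - 42.8) / 8.16
Y = 50.47 + 6.69 * 38.2 / 8.16
Y = 50.47 + 255.558 / 8.16
Y = 50.47 + 31.3184
Y = 81.7884

81.7884


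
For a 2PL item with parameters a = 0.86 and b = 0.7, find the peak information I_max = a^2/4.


For 2PL, max info at theta = b = 0.7
I_max = a^2 / 4 = 0.86^2 / 4
= 0.7396 / 4
I_max = 0.1849

0.1849


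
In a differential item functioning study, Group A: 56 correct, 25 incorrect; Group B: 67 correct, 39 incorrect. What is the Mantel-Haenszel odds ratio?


Odds_A = 56/25 = 2.24
Odds_B = 67/39 = 1.7179
OR = Odds_A / Odds_B = 2.24 / 1.7179
Exactly, OR = (56 * 39) / (25 * 67) = 2184 / 1675
OR = 1.3039

1.3039


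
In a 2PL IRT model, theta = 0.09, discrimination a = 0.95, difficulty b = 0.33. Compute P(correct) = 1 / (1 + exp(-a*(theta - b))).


a*(theta - b) = 0.95 * (0.09 - 0.33) = -0.228
exp(--0.228) = 1.2561
P = 1 / (1 + 1.2561)
P = 0.4432

0.4432


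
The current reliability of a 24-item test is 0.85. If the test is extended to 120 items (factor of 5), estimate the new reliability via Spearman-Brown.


r_new = (n * rxx) / (1 + (n-1) * rxx)
r_new = (5 * 0.85) / (1 + 4 * 0.85)
r_new = 4.25 / 4.4
r_new = 0.9659

0.9659


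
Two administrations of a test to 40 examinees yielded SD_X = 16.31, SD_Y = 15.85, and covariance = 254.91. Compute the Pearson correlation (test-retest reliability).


r = cov(X,Y) / (SD_X * SD_Y)
r = 254.91 / (16.31 * 15.85)
r = 254.91 / 258.5135
r = 0.9861

0.9861


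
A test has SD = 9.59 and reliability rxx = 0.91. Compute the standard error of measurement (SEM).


SEM = SD * sqrt(1 - rxx)
SEM = 9.59 * sqrt(1 - 0.91)
SEM = 9.59 * sqrt(0.09) = 9.59 * 0.3
SEM = 2.877

2.877


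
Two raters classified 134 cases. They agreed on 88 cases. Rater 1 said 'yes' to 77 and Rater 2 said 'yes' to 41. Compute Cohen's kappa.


P_o = 88/134 = 0.656716
P_e = (77*41 + 57*93) / 17956 = 0.47104
kappa = (P_o - P_e) / (1 - P_e)
kappa = (0.656716 - 0.47104) / (1 - 0.47104)
kappa = 0.351

0.351


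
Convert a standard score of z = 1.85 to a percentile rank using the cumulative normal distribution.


CDF(z) = 0.5 * (1 + erf(z/sqrt(2)))
erf(1.3081) = 0.9357
CDF = 0.9678
Percentile rank = 0.9678 * 100 = 96.78

96.78


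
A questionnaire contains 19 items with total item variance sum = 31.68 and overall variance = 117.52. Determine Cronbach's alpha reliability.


alpha = (k/(k-1)) * (1 - sum(si^2)/s_total^2)
= (19/18) * (1 - 31.68/117.52)
alpha = 0.771

0.771


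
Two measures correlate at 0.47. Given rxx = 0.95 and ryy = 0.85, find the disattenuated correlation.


r_corrected = rxy / sqrt(rxx * ryy)
= 0.47 / sqrt(0.95 * 0.85)
= 0.47 / sqrt(0.8075)
= 0.47 / 0.89861
r_corrected = 0.523

0.523


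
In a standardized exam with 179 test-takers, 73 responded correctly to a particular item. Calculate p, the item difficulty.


Item difficulty p = number correct / total examinees
p = 73 / 179
p = 0.4078

0.4078


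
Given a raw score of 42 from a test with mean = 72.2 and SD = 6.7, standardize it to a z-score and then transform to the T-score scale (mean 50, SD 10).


z = (X - mean) / SD = (42 - 72.2) / 6.7
z = -30.2 / 6.7
z = -4.5075
T-score = T = 50 + 10z
Carry z at full precision (z = -30.2 / 6.7) into the conversion:
T-score = 50 + 10 * (-30.2 / 6.7) = 50 + -302 / 6.7
T-score = 50 + -45.0746
T-score = 4.9254

4.9254


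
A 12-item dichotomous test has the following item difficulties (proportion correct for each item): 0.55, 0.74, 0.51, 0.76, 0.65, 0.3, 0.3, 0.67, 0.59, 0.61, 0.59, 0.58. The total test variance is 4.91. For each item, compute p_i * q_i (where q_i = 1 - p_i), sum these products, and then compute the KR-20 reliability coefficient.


For each item, compute p_i * q_i:
  Item 1: 0.55 * 0.45 = 0.2475
  Item 2: 0.74 * 0.26 = 0.1924
  Item 3: 0.51 * 0.49 = 0.2499
  Item 4: 0.76 * 0.24 = 0.1824
  Item 5: 0.65 * 0.35 = 0.2275
  Item 6: 0.3 * 0.7 = 0.21
  Item 7: 0.3 * 0.7 = 0.21
  Item 8: 0.67 * 0.33 = 0.2211
  Item 9: 0.59 * 0.41 = 0.2419
  Item 10: 0.61 * 0.39 = 0.2379
  Item 11: 0.59 * 0.41 = 0.2419
  Item 12: 0.58 * 0.42 = 0.2436
Sum(p_i * q_i) = 0.2475 + 0.1924 + 0.2499 + 0.1824 + 0.2275 + 0.21 + 0.21 + 0.2211 + 0.2419 + 0.2379 + 0.2419 + 0.2436 = 2.7061
KR-20 = (k/(k-1)) * (1 - Sum(p_i*q_i) / Var_total)
= (12/11) * (1 - 2.7061/4.91)
= 1.0909 * 0.4489
KR-20 = 0.4897

0.4897


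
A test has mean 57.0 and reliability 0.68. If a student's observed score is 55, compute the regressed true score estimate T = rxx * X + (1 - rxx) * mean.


T_est = rxx * X + (1 - rxx) * mean
T_est = 0.68 * 55 + 0.32 * 57.0
T_est = 37.4 + 18.24
T_est = 55.64

55.64


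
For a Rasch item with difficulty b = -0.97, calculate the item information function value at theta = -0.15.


P = 1/(1+exp(-(-0.15--0.97))) = 0.6942
I = P*(1-P) = 0.6942 * 0.3058
I = 0.2123

0.2123


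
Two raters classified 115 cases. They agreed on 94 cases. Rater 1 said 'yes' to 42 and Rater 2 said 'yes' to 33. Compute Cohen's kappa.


P_o = 94/115 = 0.817391
P_e = (42*33 + 73*82) / 13225 = 0.557429
kappa = (P_o - P_e) / (1 - P_e)
kappa = (0.817391 - 0.557429) / (1 - 0.557429)
kappa = 0.5874

0.5874


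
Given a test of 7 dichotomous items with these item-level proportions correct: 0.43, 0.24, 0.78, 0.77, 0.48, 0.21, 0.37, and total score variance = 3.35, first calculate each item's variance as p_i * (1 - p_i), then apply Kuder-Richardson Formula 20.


For each item, compute p_i * q_i:
  Item 1: 0.43 * 0.57 = 0.2451
  Item 2: 0.24 * 0.76 = 0.1824
  Item 3: 0.78 * 0.22 = 0.1716
  Item 4: 0.77 * 0.23 = 0.1771
  Item 5: 0.48 * 0.52 = 0.2496
  Item 6: 0.21 * 0.79 = 0.1659
  Item 7: 0.37 * 0.63 = 0.2331
Sum(p_i * q_i) = 0.2451 + 0.1824 + 0.1716 + 0.1771 + 0.2496 + 0.1659 + 0.2331 = 1.4248
KR-20 = (k/(k-1)) * (1 - Sum(p_i*q_i) / Var_total)
= (7/6) * (1 - 1.4248/3.35)
= 1.1667 * 0.5747
KR-20 = 0.6705

0.6705


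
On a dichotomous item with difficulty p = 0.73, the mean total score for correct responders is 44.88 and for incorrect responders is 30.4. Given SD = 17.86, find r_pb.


q = 1 - p = 0.27
rpb = ((M1 - M0) / SD) * sqrt(p * q)
rpb = ((44.88 - 30.4) / 17.86) * sqrt(0.73 * 0.27)
rpb = 0.3599

0.3599


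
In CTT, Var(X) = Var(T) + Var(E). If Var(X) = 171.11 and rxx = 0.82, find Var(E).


var_true = rxx * var_obs = 0.82 * 171.11 = 140.3102
var_error = var_obs - var_true
var_error = 171.11 - 140.3102
var_error = 30.7998

30.7998


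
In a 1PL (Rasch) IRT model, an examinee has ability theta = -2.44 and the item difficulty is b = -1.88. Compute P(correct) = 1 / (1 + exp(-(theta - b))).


theta - b = -2.44 - -1.88 = -0.56
exp(-(theta - b)) = exp(0.56) = 1.7507
P = 1 / (1 + 1.7507)
P = 0.3635

0.3635


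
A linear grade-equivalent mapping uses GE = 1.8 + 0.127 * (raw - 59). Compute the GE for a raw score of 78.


raw - median = 78 - 59 = 19
slope * diff = 0.127 * 19 = 2.413
GE = 1.8 + 2.413
GE = 4.213

4.213


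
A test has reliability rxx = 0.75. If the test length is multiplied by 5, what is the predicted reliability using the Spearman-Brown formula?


r_new = (n * rxx) / (1 + (n-1) * rxx)
r_new = (5 * 0.75) / (1 + 4 * 0.75)
r_new = 3.75 / 4.0
r_new = 0.9375

0.9375


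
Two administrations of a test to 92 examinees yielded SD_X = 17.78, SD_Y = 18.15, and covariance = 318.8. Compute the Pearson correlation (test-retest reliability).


r = cov(X,Y) / (SD_X * SD_Y)
r = 318.8 / (17.78 * 18.15)
r = 318.8 / 322.707
r = 0.9879

0.9879


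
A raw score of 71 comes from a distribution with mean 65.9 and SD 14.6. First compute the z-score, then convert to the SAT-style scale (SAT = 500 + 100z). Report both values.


z = (X - mean) / SD = (71 - 65.9) / 14.6
z = 5.1 / 14.6
z = 0.3493
SAT-scale = SAT = 500 + 100z
Carry z at full precision (z = 5.1 / 14.6) into the conversion:
SAT-scale = 500 + 100 * (5.1 / 14.6) = 500 + 510 / 14.6
SAT-scale = 500 + 34.9315
SAT-scale = 534.9315

534.9315


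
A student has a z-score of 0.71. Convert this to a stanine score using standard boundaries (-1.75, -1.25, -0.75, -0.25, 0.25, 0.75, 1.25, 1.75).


Stanine boundaries: [-1.75, -1.25, -0.75, -0.25, 0.25, 0.75, 1.25, 1.75]
z = 0.71
Check each boundary:
  z >= -1.75 -> could be stanine 2
  z >= -1.25 -> could be stanine 3
  z >= -0.75 -> could be stanine 4
  z >= -0.25 -> could be stanine 5
  z >= 0.25 -> could be stanine 6
  z < 0.75
  z < 1.25
  z < 1.75
Highest qualifying boundary gives stanine = 6

6


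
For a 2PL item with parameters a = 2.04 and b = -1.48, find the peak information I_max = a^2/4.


For 2PL, max info at theta = b = -1.48
I_max = a^2 / 4 = 2.04^2 / 4
= 4.1616 / 4
I_max = 1.0404

1.0404


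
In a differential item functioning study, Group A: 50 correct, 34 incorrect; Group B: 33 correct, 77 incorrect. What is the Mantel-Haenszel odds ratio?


Odds_A = 50/34 = 1.4706
Odds_B = 33/77 = 0.4286
OR = Odds_A / Odds_B = 1.4706 / 0.4286
Exactly, OR = (50 * 77) / (34 * 33) = 3850 / 1122
OR = 3.4314

3.4314


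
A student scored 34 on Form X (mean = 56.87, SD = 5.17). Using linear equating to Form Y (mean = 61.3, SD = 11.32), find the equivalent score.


slope = SD_Y / SD_X = 11.32 / 5.17 ~ 2.1896
intercept = mean_Y - slope * mean_X = 61.3 - (11.32 / 5.17) * 56.87 ~ -63.22
Y = slope * X + intercept. To avoid rounding drift from the rounded slope/intercept, evaluate the equivalent form Y = mean_Y + SD_Y * (X - mean_X) / SD_X at full precision:
Y = 61.3 + 11.32 * (34 - 56.87) / 5.17
Y = 61.3 - 11.32 * 22.87 / 5.17
Y = 61.3 - 258.8884 / 5.17
Y = 61.3 - 50.0751
Y = 11.2249

11.2249


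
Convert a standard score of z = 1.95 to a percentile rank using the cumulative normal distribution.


CDF(z) = 0.5 * (1 + erf(z/sqrt(2)))
erf(1.3789) = 0.9488
CDF = 0.9744
Percentile rank = 0.9744 * 100 = 97.44

97.44


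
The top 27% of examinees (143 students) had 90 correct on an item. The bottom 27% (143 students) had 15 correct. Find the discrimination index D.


p_upper = 90/143 = 0.6294
p_lower = 15/143 = 0.1049
D = 0.6294 - 0.1049 = 0.5245

0.5245


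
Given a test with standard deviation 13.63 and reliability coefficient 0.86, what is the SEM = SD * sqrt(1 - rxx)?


SEM = SD * sqrt(1 - rxx)
SEM = 13.63 * sqrt(1 - 0.86)
SEM = 13.63 * sqrt(0.14) = 13.63 * 0.374166
SEM = 5.0999

5.0999


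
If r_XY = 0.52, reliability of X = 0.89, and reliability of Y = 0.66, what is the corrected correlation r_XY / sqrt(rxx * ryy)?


r_corrected = rxy / sqrt(rxx * ryy)
= 0.52 / sqrt(0.89 * 0.66)
= 0.52 / sqrt(0.5874)
= 0.52 / 0.76642
r_corrected = 0.6785

0.6785


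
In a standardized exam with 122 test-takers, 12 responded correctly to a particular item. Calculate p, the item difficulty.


Item difficulty p = number correct / total examinees
p = 12 / 122
p = 0.0984

0.0984


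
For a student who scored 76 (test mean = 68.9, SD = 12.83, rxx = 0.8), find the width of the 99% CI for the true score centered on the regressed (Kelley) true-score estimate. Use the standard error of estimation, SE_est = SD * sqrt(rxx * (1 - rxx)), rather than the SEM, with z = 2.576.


True score estimate = 0.8*76 + 0.2*68.9 = 74.58
SE_est = SD * sqrt(rxx * (1 - rxx)) = 12.83 * sqrt(0.8 * 0.2) = 12.83 * sqrt(0.16) = 5.132
CI = T_est +/- z * SE_est, so width = 2 * z * SE_est = 2 * 2.576 * 5.132
Width = 26.4401

26.4401


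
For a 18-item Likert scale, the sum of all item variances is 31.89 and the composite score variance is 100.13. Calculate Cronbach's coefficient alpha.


alpha = (k/(k-1)) * (1 - sum(si^2)/s_total^2)
= (18/17) * (1 - 31.89/100.13)
alpha = 0.7216

0.7216


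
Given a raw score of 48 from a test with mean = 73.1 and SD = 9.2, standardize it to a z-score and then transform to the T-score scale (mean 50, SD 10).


z = (X - mean) / SD = (48 - 73.1) / 9.2
z = -25.1 / 9.2
z = -2.7283
T-score = T = 50 + 10z
Carry z at full precision (z = -25.1 / 9.2) into the conversion:
T-score = 50 + 10 * (-25.1 / 9.2) = 50 + -251 / 9.2
T-score = 50 + -27.2826
T-score = 22.7174

22.7174


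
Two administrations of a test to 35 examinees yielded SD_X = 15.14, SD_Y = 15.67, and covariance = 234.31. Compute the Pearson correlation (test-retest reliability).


r = cov(X,Y) / (SD_X * SD_Y)
r = 234.31 / (15.14 * 15.67)
r = 234.31 / 237.2438
r = 0.9876

0.9876


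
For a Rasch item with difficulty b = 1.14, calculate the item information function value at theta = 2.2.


P = 1/(1+exp(-(2.2-1.14))) = 0.7427
I = P*(1-P) = 0.7427 * 0.2573
I = 0.1911

0.1911


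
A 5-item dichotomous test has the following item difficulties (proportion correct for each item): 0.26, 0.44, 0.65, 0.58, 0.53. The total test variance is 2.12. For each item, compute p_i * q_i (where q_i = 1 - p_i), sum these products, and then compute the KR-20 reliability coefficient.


For each item, compute p_i * q_i:
  Item 1: 0.26 * 0.74 = 0.1924
  Item 2: 0.44 * 0.56 = 0.2464
  Item 3: 0.65 * 0.35 = 0.2275
  Item 4: 0.58 * 0.42 = 0.2436
  Item 5: 0.53 * 0.47 = 0.2491
Sum(p_i * q_i) = 0.1924 + 0.2464 + 0.2275 + 0.2436 + 0.2491 = 1.159
KR-20 = (k/(k-1)) * (1 - Sum(p_i*q_i) / Var_total)
= (5/4) * (1 - 1.159/2.12)
= 1.25 * 0.4533
KR-20 = 0.5666

0.5666


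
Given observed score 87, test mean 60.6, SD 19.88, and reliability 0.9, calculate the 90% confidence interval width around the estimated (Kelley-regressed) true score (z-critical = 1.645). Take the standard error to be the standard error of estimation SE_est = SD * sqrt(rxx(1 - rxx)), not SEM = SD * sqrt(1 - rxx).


True score estimate = 0.9*87 + 0.1*60.6 = 84.36
SE_est = SD * sqrt(rxx * (1 - rxx)) = 19.88 * sqrt(0.9 * 0.1) = 19.88 * sqrt(0.09) = 5.964
CI = T_est +/- z * SE_est, so width = 2 * z * SE_est = 2 * 1.645 * 5.964
Width = 19.6216

19.6216


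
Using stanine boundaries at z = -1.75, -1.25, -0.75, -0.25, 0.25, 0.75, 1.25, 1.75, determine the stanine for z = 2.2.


Stanine boundaries: [-1.75, -1.25, -0.75, -0.25, 0.25, 0.75, 1.25, 1.75]
z = 2.2
Check each boundary:
  z >= -1.75 -> could be stanine 2
  z >= -1.25 -> could be stanine 3
  z >= -0.75 -> could be stanine 4
  z >= -0.25 -> could be stanine 5
  z >= 0.25 -> could be stanine 6
  z >= 0.75 -> could be stanine 7
  z >= 1.25 -> could be stanine 8
  z >= 1.75 -> could be stanine 9
Highest qualifying boundary gives stanine = 9

9


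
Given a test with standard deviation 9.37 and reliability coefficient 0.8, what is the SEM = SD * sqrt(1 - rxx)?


SEM = SD * sqrt(1 - rxx)
SEM = 9.37 * sqrt(1 - 0.8)
SEM = 9.37 * sqrt(0.2) = 9.37 * 0.447214
SEM = 4.1904

4.1904


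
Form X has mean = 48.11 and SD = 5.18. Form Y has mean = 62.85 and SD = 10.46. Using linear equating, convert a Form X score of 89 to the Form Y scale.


slope = SD_Y / SD_X = 10.46 / 5.18 ~ 2.0193
intercept = mean_Y - slope * mean_X = 62.85 - (10.46 / 5.18) * 48.11 ~ -34.2988
Y = slope * X + intercept. To avoid rounding drift from the rounded slope/intercept, evaluate the equivalent form Y = mean_Y + SD_Y * (X - mean_X) / SD_X at full precision:
Y = 62.85 + 10.46 * (89 - 48.11) / 5.18
Y = 62.85 + 10.46 * 40.89 / 5.18
Y = 62.85 + 427.7094 / 5.18
Y = 62.85 + 82.5694
Y = 145.4194

145.4194
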